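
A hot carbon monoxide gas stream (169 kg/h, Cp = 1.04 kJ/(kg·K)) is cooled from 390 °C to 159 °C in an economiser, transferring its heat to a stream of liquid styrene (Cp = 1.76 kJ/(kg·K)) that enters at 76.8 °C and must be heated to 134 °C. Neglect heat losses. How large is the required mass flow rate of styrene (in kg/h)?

Heat released by hot stream: Q = 169 × 1.04 × (390 − 159) = 40601 kJ/h
Energy balance on cold side (adiabatic exchanger): Q = ṁ_c·Cp_c·(T_c,out − T_c,in)
ṁ_c = 40601 / [1.76 × (134 − 76.8)] = 403.3 kg/h

ṁ_c = 403 kg/h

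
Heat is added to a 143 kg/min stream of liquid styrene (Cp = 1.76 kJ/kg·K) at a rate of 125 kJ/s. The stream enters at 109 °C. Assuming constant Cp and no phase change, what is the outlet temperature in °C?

Q = 125 kJ/s = 7500 kJ/min
ΔT = Q/(ṁ·Cp) = 7500/(143×1.76) = 29.8 K
T_out = 109 + 29.8 = 138.8 °C

T_out = 139 °C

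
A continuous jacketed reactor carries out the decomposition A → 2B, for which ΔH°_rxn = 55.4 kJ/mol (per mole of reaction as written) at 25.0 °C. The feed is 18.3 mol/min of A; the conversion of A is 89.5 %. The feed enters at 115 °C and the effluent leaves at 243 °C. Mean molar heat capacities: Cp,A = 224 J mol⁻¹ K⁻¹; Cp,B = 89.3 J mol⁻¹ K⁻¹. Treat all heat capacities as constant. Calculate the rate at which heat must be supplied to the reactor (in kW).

Q_in = 21.2 kW

Extent of reaction ξ = 0.895 × 18.3 = 16.379 mol/min
Reaction term: ξ·ΔH°_rxn = 16.379 × 55.4 = 907.37 kJ/min
Sensible, feed 115→25 °C: -368.93 kJ/min
Outlet flows (mol/min): A 1.9215, B 32.757
Sensible, products 25→243 °C: 731.52 kJ/min
Q = ΔH = 1270 kJ/min = 21.166 kW
Heat supplied = 21.166 kW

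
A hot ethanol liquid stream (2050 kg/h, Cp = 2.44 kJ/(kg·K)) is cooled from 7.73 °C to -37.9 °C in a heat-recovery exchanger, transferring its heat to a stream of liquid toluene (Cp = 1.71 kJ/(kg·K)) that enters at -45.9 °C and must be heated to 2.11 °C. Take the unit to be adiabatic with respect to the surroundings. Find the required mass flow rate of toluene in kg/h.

Heat released by hot stream: Q = 2050 × 2.44 × (7.73 − -37.9) = 228240 kJ/h
Energy balance on cold side (adiabatic exchanger): Q = ṁ_c·Cp_c·(T_c,out − T_c,in)
ṁ_c = 228240 / [1.71 × (2.11 − -45.9)] = 2780.1 kg/h

ṁ_c = 2780 kg/h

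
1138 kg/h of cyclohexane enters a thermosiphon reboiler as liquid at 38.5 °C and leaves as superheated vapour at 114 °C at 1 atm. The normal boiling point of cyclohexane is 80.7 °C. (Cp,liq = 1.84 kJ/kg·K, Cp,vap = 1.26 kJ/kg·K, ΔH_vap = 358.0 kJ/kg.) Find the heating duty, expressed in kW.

Q = 151 kW

liquid 38.5→80.7 °C: 77.648 kJ/kg
vaporisation at 80.7 °C: 358 kJ/kg
vapour 80.7→114 °C: 41.958 kJ/kg
Δh = 77.648 + 358 + 41.958 = 477.61 kJ/kg
Q = ṁ·Δh = 1138 kg/h × 477.61 kJ/kg = 543520 kJ/h
|Q| = 150.98 kW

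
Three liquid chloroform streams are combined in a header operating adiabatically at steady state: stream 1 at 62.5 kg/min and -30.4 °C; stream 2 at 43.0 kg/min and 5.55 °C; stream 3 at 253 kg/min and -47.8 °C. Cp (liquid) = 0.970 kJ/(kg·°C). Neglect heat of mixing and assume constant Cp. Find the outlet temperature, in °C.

T_out = -38.4 °C

Energy balance with Q = 0: Σ ṁᵢCp,ᵢ(T_out − Tᵢ) = 0
Σ ṁᵢCp,ᵢTᵢ = 62.5×0.970×-30.4 + 43.0×0.970×5.55 + 253×0.970×-47.8 = -13342
Σ ṁᵢCp,ᵢ = 62.5×0.970 + 43.0×0.970 + 253×0.970 = 347.75
T_out = -13342 / 347.75 = -38.368 °C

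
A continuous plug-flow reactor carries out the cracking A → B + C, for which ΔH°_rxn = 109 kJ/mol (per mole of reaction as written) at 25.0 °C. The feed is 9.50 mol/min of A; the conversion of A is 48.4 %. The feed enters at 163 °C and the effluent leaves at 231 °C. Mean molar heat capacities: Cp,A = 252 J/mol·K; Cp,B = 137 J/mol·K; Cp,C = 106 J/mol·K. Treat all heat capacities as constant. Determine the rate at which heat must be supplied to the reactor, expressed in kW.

Extent of reaction ξ = 0.484 × 9.50 = 4.598 mol/min
Reaction term: ξ·ΔH°_rxn = 4.598 × 109 = 501.18 kJ/min
Sensible, feed 163→25 °C: -330.37 kJ/min
Outlet flows (mol/min): A 4.902, B 4.598, C 4.598
Sensible, products 25→231 °C: 484.64 kJ/min
Q = ΔH = 655.45 kJ/min = 10.924 kW
Heat supplied = 10.924 kW

Q_in = 10.9 kW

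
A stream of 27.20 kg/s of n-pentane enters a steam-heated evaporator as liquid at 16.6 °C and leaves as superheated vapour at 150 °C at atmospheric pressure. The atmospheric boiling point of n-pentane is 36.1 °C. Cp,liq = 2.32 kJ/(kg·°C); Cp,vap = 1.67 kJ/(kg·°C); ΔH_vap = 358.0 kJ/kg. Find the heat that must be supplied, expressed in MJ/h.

Q = 58100 MJ/h

liquid 16.6→36.1 °C: 45.24 kJ/kg
vaporisation at 36.1 °C: 358 kJ/kg
vapour 36.1→150 °C: 190.21 kJ/kg
Δh = 45.24 + 358 + 190.21 = 593.45 kJ/kg
Q = ṁ·Δh = 27.20 kg/s × 593.45 kJ/kg = 16142 kJ/s
|Q| = 16142 kW = 58111 MJ/h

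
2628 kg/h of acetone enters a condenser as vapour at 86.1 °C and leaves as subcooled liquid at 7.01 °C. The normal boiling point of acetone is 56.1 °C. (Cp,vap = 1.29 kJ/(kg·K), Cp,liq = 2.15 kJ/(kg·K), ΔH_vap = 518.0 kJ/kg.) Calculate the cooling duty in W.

vapour 86.1→56.1 °C: -38.7 kJ/kg
condensation at 56.1 °C: -518 kJ/kg
liquid 56.1→7.01 °C: -105.54 kJ/kg
Δh = -38.7 + -518 + -105.54 = -662.24 kJ/kg
Q = ṁ·Δh = 2628 kg/h × -662.24 kJ/kg = -1.7404e+06 kJ/h
|Q| = 483.44 kW = 483440 W

Q_c = 483000 W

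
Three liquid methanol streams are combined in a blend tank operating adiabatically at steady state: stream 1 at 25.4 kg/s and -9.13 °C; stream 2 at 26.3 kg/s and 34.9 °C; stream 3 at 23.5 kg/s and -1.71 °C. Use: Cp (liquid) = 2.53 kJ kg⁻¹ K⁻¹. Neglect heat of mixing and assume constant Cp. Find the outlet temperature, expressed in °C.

T_out = 8.59 °C

Energy balance with Q = 0: Σ ṁᵢCp,ᵢ(T_out − Tᵢ) = 0
T_out = Σ ṁᵢCp,ᵢTᵢ / Σ ṁᵢCp,ᵢ
      = 1633.8 / 190.26 = 8.5875 °C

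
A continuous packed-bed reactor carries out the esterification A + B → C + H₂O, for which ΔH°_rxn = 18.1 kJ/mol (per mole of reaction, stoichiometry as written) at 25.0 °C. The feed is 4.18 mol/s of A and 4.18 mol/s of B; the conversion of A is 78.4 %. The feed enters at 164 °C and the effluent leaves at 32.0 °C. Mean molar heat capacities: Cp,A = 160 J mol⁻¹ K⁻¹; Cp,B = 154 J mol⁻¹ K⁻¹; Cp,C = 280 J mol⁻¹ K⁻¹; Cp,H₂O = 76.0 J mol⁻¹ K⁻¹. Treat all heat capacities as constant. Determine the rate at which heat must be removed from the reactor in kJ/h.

Extent of reaction ξ = 0.784 × 4.18 = 3.2771 mol/s
Reaction term: ξ·ΔH°_rxn = 3.2771 × 18.1 = 59.316 kJ/s
Sensible, feed 164→25 °C: -182.44 kJ/s
Outlet flows (mol/s): A 0.90288, B 0.90288, C 3.2771, H₂O 3.2771
Sensible, products 25→32.0 °C: 10.151 kJ/s
Q = ΔH = -112.97 kJ/s = -112.97 kW
Heat removed = 406700 kJ/h

Q_out = 407000 kJ/h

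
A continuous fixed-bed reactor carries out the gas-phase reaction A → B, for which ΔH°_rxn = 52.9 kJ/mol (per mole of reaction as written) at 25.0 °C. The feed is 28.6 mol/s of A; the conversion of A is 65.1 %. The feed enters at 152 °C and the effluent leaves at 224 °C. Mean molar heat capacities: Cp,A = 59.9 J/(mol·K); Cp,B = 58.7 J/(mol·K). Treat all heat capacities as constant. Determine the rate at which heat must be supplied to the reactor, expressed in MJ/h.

Q_in = 3970 MJ/h

Extent of reaction ξ = 0.651 × 28.6 = 18.619 mol/s
Reaction term: ξ·ΔH°_rxn = 18.619 × 52.9 = 984.92 kJ/s
Sensible, feed 152→25 °C: -217.57 kJ/s
Outlet flows (mol/s): A 9.9814, B 18.619
Sensible, products 25→224 °C: 336.47 kJ/s
Q = ΔH = 1103.8 kJ/s = 1103.8 kW
Heat supplied = 3973.8 MJ/h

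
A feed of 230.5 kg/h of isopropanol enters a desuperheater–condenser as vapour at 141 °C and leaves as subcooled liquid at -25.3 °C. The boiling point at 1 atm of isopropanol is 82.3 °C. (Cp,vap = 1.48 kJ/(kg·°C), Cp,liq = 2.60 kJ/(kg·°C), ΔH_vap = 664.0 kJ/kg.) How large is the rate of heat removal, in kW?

Q_c = 66.0 kW

vapour 141→82.3 °C: -86.876 kJ/kg
condensation at 82.3 °C: -664 kJ/kg
liquid 82.3→-25.3 °C: -279.76 kJ/kg
Δh = -86.876 + -664 + -279.76 = -1030.6 kJ/kg
Q = ṁ·Δh = 230.5 kg/h × -1030.6 kJ/kg = -237560 kJ/h
|Q| = 65.989 kW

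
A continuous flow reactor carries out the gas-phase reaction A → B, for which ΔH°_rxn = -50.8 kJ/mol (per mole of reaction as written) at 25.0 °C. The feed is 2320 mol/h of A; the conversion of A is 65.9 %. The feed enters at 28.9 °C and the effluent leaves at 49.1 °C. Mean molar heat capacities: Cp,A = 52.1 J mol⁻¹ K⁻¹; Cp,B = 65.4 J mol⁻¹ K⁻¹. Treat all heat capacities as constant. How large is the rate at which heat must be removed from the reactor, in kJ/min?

Q_out = 1250 kJ/min

Extent of reaction ξ = 0.659 × 2320 = 1528.9 mol/h
Reaction term: ξ·ΔH°_rxn = 1528.9 × -50.8 = -77667 kJ/h
Sensible, feed 28.9→25 °C: -471.4 kJ/h
Outlet flows (mol/h): A 791.12, B 1528.9
Sensible, products 25→49.1 °C: 3403.1 kJ/h
Q = ΔH = -74735 kJ/h = -20.76 kW
Heat removed = 1245.6 kJ/min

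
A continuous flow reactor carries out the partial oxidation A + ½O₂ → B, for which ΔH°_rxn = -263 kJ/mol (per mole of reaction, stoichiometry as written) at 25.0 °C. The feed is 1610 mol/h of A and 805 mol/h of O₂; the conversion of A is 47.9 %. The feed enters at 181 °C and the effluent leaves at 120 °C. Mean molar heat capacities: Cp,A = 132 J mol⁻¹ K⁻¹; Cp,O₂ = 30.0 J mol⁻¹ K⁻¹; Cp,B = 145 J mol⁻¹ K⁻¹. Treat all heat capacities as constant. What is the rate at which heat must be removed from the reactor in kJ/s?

Q_out = 60.4 kJ/s

Extent of reaction ξ = 0.479 × 1610 = 771.19 mol/h
Reaction term: ξ·ΔH°_rxn = 771.19 × -263 = -202820 kJ/h
Sensible, feed 181→25 °C: -36921 kJ/h
Outlet flows (mol/h): A 838.81, O₂ 419.41, B 771.19
Sensible, products 25→120 °C: 22337 kJ/h
Q = ΔH = -217410 kJ/h = -60.391 kW
Heat removed = 60.391 kJ/s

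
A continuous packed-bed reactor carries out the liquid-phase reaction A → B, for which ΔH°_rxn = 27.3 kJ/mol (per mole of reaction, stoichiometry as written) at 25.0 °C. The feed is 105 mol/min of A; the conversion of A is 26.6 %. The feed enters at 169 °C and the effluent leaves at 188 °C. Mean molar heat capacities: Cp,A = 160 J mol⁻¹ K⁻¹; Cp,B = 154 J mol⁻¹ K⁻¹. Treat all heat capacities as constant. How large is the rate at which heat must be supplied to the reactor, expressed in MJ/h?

Extent of reaction ξ = 0.266 × 105 = 27.93 mol/min
Reaction term: ξ·ΔH°_rxn = 27.93 × 27.3 = 762.49 kJ/min
Sensible, feed 169→25 °C: -2419.2 kJ/min
Outlet flows (mol/min): A 77.07, B 27.93
Sensible, products 25→188 °C: 2711.1 kJ/min
Q = ΔH = 1054.4 kJ/min = 17.573 kW
Heat supplied = 63.262 MJ/h

Q_in = 63.3 MJ/h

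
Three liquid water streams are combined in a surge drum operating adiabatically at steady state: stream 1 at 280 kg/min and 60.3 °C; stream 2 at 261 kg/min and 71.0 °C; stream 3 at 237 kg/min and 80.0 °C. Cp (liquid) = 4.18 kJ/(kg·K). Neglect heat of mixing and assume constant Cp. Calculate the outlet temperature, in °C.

No heat crosses the boundary, so H_out = H_in.
Σ ṁᵢCp,ᵢTᵢ = 280×4.18×60.3 + 261×4.18×71.0 + 237×4.18×80.0 = 227290
Σ ṁᵢCp,ᵢ = 280×4.18 + 261×4.18 + 237×4.18 = 3252
T_out = 227290 / 3252 = 69.891 °C

T_out = 69.9 °C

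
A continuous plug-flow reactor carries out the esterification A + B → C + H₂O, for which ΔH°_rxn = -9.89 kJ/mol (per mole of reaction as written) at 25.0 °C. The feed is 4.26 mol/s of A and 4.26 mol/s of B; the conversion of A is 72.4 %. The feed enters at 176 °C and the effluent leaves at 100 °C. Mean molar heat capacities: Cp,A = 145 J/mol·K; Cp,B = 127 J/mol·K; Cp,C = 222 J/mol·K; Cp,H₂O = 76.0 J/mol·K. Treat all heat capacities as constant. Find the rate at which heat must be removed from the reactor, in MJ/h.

Extent of reaction ξ = 0.724 × 4.26 = 3.0842 mol/s
Reaction term: ξ·ΔH°_rxn = 3.0842 × -9.89 = -30.503 kJ/s
Sensible, feed 176→25 °C: -174.97 kJ/s
Outlet flows (mol/s): A 1.1758, B 1.1758, C 3.0842, H₂O 3.0842
Sensible, products 25→100 °C: 92.918 kJ/s
Q = ΔH = -112.55 kJ/s = -112.55 kW
Heat removed = 405.19 MJ/h

Q_out = 405 MJ/h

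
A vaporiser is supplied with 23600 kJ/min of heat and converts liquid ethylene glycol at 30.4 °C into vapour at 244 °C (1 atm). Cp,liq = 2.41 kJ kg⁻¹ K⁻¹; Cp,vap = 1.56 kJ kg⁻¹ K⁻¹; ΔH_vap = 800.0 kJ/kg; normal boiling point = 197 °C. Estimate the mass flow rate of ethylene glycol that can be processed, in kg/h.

Δh = 2.41×(197−30.4) + 800.0 + 1.56×(244−197) = 1274.8 kJ/kg
Q = 23600 kJ/min = 393.33 kJ/s = 1.416e+06 kJ/h
ṁ = Q/Δh = 1.416e+06 / 1274.8 = 1110.7 kg/h

ṁ = 1110 kg/h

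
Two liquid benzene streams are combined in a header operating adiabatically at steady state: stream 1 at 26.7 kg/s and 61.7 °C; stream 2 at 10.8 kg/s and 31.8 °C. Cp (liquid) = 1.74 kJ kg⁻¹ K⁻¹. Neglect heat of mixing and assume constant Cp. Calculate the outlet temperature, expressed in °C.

No heat crosses the boundary, so H_out = H_in.
T_out = Σ ṁᵢCp,ᵢTᵢ / Σ ṁᵢCp,ᵢ
      = 3464 / 65.25 = 53.089 °C

T_out = 53.1 °C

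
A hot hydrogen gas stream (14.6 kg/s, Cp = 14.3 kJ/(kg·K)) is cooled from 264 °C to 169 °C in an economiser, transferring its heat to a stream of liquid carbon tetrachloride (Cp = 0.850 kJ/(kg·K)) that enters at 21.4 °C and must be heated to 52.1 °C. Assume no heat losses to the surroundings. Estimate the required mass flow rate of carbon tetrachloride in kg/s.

ṁ_c = 760 kg/s

Heat released by hot stream: Q = 14.6 × 14.3 × (264 − 169) = 19834 kJ/s
Energy balance on cold side (adiabatic exchanger): Q = ṁ_c·Cp_c·(T_c,out − T_c,in)
ṁ_c = 19834 / [0.850 × (52.1 − 21.4)] = 760.07 kg/s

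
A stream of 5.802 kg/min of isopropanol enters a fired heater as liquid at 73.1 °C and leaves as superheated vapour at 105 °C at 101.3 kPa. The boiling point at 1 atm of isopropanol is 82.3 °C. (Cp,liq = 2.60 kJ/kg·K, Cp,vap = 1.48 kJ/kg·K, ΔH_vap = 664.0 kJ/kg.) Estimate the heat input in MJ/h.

liquid 73.1→82.3 °C: 23.92 kJ/kg
vaporisation at 82.3 °C: 664 kJ/kg
vapour 82.3→105 °C: 33.596 kJ/kg
Δh = 23.92 + 664 + 33.596 = 721.52 kJ/kg
Q = ṁ·Δh = 5.802 kg/min × 721.52 kJ/kg = 4186.2 kJ/min
|Q| = 69.771 kW = 251.17 MJ/h

Q = 251 MJ/h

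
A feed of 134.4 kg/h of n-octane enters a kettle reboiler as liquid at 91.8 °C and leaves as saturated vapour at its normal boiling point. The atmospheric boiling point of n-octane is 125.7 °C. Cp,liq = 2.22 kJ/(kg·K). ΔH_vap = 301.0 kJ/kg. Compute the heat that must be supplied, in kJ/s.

liquid 91.8→125.7 °C: 75.258 kJ/kg
vaporisation at 125.7 °C: 301 kJ/kg
Δh = 75.258 + 301 = 376.26 kJ/kg
Q = ṁ·Δh = 134.4 kg/h × 376.26 kJ/kg = 50569 kJ/h
|Q| = 14.047 kW

Q = 14.0 kJ/s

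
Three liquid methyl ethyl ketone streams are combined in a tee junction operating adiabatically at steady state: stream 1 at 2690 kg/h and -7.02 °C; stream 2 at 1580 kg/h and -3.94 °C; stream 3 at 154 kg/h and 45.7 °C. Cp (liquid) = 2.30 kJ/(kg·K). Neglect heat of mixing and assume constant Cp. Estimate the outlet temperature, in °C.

T_out = -4.08 °C

Adiabatic, steady state ⇒ Σ ṁᵢCp,ᵢ(T_out − Tᵢ) = 0
T_out = Σ ṁᵢCp,ᵢTᵢ / Σ ṁᵢCp,ᵢ
      = -41564 / 10175 = -4.0848 °C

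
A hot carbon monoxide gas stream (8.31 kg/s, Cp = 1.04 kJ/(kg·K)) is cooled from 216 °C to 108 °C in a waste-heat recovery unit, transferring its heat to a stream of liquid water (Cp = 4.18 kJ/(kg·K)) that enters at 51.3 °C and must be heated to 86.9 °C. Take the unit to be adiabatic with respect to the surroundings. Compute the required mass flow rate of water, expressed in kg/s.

Heat released by hot stream: Q = 8.31 × 1.04 × (216 − 108) = 933.38 kJ/s
Energy balance on cold side (adiabatic exchanger): Q = ṁ_c·Cp_c·(T_c,out − T_c,in)
ṁ_c = 933.38 / [4.18 × (86.9 − 51.3)] = 6.2724 kg/s

ṁ_c = 6.27 kg/s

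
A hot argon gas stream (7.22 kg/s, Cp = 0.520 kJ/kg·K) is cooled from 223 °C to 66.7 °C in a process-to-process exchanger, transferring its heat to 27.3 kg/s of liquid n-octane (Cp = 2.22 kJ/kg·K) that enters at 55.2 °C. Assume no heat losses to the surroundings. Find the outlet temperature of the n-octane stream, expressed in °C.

T_c,out = 64.9 °C

Heat released by hot stream: Q = 7.22 × 0.520 × (223 − 66.7) = 586.81 kJ/s
Energy balance on cold side (adiabatic exchanger): Q = ṁ_c·Cp_c·(T_c,out − T_c,in)
T_c,out = 55.2 + 586.81/(27.3 × 2.22) = 64.882 °C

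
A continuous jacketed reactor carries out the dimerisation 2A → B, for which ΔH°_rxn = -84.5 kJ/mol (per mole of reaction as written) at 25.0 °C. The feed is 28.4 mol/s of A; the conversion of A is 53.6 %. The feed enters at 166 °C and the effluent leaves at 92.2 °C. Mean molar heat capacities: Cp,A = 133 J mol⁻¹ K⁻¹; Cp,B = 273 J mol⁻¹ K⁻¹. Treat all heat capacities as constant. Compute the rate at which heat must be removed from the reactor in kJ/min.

Extent of reaction ξ = 0.536 × 28.4 / 2 = 7.6112 mol/s
Reaction term: ξ·ΔH°_rxn = 7.6112 × -84.5 = -643.15 kJ/s
Sensible, feed 166→25 °C: -532.59 kJ/s
Outlet flows (mol/s): A 13.178, B 7.6112
Sensible, products 25→92.2 °C: 257.41 kJ/s
Q = ΔH = -918.32 kJ/s = -918.32 kW
Heat removed = 55099 kJ/min

Q_out = 55100 kJ/min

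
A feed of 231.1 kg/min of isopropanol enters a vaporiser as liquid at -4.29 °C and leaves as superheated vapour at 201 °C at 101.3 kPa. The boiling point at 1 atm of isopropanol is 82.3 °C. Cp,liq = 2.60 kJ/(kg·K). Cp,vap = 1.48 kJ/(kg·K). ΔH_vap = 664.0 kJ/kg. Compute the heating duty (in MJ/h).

Q = 14800 MJ/h

liquid -4.29→82.3 °C: 225.13 kJ/kg
vaporisation at 82.3 °C: 664 kJ/kg
vapour 82.3→201 °C: 175.68 kJ/kg
Δh = 225.13 + 664 + 175.68 = 1064.8 kJ/kg
Q = ṁ·Δh = 231.1 kg/min × 1064.8 kJ/kg = 246080 kJ/min
|Q| = 4101.3 kW = 14765 MJ/h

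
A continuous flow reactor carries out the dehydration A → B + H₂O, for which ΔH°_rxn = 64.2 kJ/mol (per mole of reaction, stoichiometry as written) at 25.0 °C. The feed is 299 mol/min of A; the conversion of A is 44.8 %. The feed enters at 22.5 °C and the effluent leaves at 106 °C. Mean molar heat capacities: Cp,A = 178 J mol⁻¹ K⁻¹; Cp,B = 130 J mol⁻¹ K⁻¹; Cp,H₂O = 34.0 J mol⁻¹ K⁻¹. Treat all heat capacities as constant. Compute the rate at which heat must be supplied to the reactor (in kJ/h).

Extent of reaction ξ = 0.448 × 299 = 133.95 mol/min
Reaction term: ξ·ΔH°_rxn = 133.95 × 64.2 = 8599.7 kJ/min
Sensible, feed 22.5→25 °C: 133.06 kJ/min
Outlet flows (mol/min): A 165.05, B 133.95, H₂O 133.95
Sensible, products 25→106 °C: 4159.1 kJ/min
Q = ΔH = 12892 kJ/min = 214.86 kW
Heat supplied = 773510 kJ/h

Q_in = 774000 kJ/h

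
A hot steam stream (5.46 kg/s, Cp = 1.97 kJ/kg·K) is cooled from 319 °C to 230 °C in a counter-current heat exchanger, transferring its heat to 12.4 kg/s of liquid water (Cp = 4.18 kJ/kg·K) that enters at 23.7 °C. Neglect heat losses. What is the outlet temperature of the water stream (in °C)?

Heat released by hot stream: Q = 5.46 × 1.97 × (319 − 230) = 957.3 kJ/s
Energy balance on cold side (adiabatic exchanger): Q = ṁ_c·Cp_c·(T_c,out − T_c,in)
T_c,out = 23.7 + 957.3/(12.4 × 4.18) = 42.169 °C

T_c,out = 42.2 °C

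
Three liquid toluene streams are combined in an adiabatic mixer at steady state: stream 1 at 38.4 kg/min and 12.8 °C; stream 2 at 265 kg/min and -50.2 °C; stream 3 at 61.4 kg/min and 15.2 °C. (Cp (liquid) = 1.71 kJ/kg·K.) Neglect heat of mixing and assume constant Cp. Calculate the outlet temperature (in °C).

T_out = -32.6 °C

Adiabatic, steady state ⇒ Σ ṁᵢCp,ᵢ(T_out − Tᵢ) = 0
Σ ṁᵢCp,ᵢTᵢ = 38.4×1.71×12.8 + 265×1.71×-50.2 + 61.4×1.71×15.2 = -20312
Σ ṁᵢCp,ᵢ = 38.4×1.71 + 265×1.71 + 61.4×1.71 = 623.81
T_out = -20312 / 623.81 = -32.561 °C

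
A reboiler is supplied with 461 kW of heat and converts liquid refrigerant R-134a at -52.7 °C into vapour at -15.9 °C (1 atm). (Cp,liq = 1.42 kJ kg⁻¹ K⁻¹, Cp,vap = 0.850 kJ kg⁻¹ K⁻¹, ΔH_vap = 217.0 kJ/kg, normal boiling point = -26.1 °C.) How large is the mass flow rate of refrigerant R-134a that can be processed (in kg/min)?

ṁ = 105 kg/min

Δh = 1.42×(-26.1−-52.7) + 217.0 + 0.850×(-15.9−-26.1) = 263.44 kJ/kg
Q = 461 kW = 461 kJ/s = 27660 kJ/min
ṁ = Q/Δh = 27660 / 263.44 = 104.99 kg/min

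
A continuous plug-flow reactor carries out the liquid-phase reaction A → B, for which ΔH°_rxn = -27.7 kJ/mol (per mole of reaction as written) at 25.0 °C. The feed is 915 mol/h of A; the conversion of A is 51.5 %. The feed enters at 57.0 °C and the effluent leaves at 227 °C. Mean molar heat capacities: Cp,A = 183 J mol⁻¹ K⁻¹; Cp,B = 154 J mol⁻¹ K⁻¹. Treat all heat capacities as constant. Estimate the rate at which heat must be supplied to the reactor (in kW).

Q_in = 3.51 kW

Extent of reaction ξ = 0.515 × 915 = 471.23 mol/h
Reaction term: ξ·ΔH°_rxn = 471.23 × -27.7 = -13053 kJ/h
Sensible, feed 57.0→25 °C: -5358.2 kJ/h
Outlet flows (mol/h): A 443.77, B 471.23
Sensible, products 25→227 °C: 31063 kJ/h
Q = ΔH = 12652 kJ/h = 3.5145 kW
Heat supplied = 3.5145 kW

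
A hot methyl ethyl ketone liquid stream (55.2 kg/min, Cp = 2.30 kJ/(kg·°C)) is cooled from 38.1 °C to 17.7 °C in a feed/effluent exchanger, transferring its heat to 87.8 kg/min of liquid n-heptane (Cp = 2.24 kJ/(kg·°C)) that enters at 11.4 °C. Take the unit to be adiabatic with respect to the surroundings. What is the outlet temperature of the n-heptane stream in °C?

T_c,out = 24.6 °C

Heat released by hot stream: Q = 55.2 × 2.30 × (38.1 − 17.7) = 2590 kJ/min
Energy balance on cold side (adiabatic exchanger): Q = ṁ_c·Cp_c·(T_c,out − T_c,in)
T_c,out = 11.4 + 2590/(87.8 × 2.24) = 24.569 °C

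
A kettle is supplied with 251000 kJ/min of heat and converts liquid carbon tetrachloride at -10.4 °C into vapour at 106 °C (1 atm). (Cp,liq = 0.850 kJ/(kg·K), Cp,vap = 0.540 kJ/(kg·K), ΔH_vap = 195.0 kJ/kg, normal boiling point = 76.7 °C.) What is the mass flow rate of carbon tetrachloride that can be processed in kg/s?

ṁ = 14.7 kg/s

Δh = 0.850×(76.7−-10.4) + 195.0 + 0.540×(106−76.7) = 284.86 kJ/kg
Q = 251000 kJ/min = 4183.3 kJ/s = 4183.3 kJ/s
ṁ = Q/Δh = 4183.3 / 284.86 = 14.686 kg/s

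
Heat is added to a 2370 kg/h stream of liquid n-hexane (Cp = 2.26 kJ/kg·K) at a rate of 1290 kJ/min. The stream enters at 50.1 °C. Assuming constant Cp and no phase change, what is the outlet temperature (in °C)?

T_out = 64.6 °C

Q = 1290 kJ/min = 77400 kJ/h
ΔT = Q/(ṁ·Cp) = 77400/(2370×2.26) = 14.451 K
T_out = 50.1 + 14.451 = 64.551 °C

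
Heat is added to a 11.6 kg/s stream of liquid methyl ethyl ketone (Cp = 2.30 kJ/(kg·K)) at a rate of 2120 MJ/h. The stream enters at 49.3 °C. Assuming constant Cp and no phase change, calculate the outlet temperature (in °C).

T_out = 71.4 °C

Q = 2120 MJ/h = 588.89 kJ/s
ΔT = Q/(ṁ·Cp) = 588.89/(11.6×2.30) = 22.072 K
T_out = 49.3 + 22.072 = 71.372 °C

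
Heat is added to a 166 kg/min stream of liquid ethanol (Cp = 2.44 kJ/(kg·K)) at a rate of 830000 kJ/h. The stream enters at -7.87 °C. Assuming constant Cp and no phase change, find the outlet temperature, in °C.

T_out = 26.3 °C

Q = 830000 kJ/h = 13833 kJ/min
ΔT = Q/(ṁ·Cp) = 13833/(166×2.44) = 34.153 K
T_out = -7.87 + 34.153 = 26.283 °C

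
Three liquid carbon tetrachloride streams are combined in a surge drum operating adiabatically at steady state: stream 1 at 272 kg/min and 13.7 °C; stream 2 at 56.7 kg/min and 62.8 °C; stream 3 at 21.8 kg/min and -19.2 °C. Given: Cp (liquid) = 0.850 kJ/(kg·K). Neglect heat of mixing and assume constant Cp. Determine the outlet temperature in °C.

T_out = 19.6 °C

No heat crosses the boundary, so H_out = H_in.
T_out = Σ ṁᵢCp,ᵢTᵢ / Σ ṁᵢCp,ᵢ
      = 5838.3 / 297.93 = 19.597 °C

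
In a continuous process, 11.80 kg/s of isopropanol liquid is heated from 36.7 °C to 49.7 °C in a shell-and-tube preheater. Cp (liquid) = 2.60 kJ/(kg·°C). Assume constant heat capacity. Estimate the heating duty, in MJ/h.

Q = ṁ·Cp·ΔT = 11.80 × 2.60 × (49.7 − 36.7) = 398.84 kJ/s
Heating duty = 1435.8 MJ/h

Q = 1440 MJ/h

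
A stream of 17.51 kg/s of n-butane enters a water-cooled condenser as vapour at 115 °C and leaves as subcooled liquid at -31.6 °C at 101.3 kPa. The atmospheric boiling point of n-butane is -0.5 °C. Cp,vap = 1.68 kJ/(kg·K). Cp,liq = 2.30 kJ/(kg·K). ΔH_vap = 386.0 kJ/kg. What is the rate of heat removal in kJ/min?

vapour 115→-0.5 °C: -194.04 kJ/kg
condensation at -0.5 °C: -386 kJ/kg
liquid -0.5→-31.6 °C: -71.53 kJ/kg
Δh = -194.04 + -386 + -71.53 = -651.57 kJ/kg
Q = ṁ·Δh = 17.51 kg/s × -651.57 kJ/kg = -11409 kJ/s
|Q| = 11409 kW = 684540 kJ/min

Q_c = 685000 kJ/min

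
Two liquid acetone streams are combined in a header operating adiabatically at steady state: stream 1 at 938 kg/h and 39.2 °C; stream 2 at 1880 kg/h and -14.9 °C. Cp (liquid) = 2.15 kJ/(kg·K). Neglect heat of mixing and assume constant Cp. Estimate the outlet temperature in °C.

T_out = 3.11 °C

No heat crosses the boundary, so H_out = H_in.
Σ ṁᵢCp,ᵢTᵢ = 938×2.15×39.2 + 1880×2.15×-14.9 = 18829
Σ ṁᵢCp,ᵢ = 938×2.15 + 1880×2.15 = 6058.7
T_out = 18829 / 6058.7 = 3.1077 °C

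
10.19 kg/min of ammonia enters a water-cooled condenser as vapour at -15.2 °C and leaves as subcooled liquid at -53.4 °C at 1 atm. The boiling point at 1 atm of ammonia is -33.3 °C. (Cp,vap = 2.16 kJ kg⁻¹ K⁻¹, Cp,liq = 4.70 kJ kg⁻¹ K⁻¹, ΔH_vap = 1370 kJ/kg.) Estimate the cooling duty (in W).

vapour -15.2→-33.3 °C: -39.096 kJ/kg
condensation at -33.3 °C: -1370 kJ/kg
liquid -33.3→-53.4 °C: -94.47 kJ/kg
Δh = -39.096 + -1370 + -94.47 = -1503.6 kJ/kg
Q = ṁ·Δh = 10.19 kg/min × -1503.6 kJ/kg = -15321 kJ/min
|Q| = 255.36 kW = 255360 W

Q_c = 255000 W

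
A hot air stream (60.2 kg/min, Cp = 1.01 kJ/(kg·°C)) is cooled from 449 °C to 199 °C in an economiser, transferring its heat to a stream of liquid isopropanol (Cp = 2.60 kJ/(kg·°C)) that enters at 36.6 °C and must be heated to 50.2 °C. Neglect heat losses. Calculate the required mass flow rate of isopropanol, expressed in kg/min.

Heat released by hot stream: Q = 60.2 × 1.01 × (449 − 199) = 15201 kJ/min
Energy balance on cold side (adiabatic exchanger): Q = ṁ_c·Cp_c·(T_c,out − T_c,in)
ṁ_c = 15201 / [2.60 × (50.2 − 36.6)] = 429.88 kg/min

ṁ_c = 430 kg/min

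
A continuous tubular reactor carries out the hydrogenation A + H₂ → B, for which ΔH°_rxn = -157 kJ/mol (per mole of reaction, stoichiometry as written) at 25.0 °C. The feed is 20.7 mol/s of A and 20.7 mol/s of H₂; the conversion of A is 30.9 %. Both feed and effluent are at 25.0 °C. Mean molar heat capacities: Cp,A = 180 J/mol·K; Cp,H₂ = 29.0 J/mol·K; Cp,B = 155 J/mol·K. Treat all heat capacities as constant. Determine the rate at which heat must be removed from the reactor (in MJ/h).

Extent of reaction ξ = 0.309 × 20.7 = 6.3963 mol/s
Reaction term: ξ·ΔH°_rxn = 6.3963 × -157 = -1004.2 kJ/s
Q = ΔH = -1004.2 kJ/s = -1004.2 kW
Heat removed = 3615.2 MJ/h

Q_out = 3620 MJ/h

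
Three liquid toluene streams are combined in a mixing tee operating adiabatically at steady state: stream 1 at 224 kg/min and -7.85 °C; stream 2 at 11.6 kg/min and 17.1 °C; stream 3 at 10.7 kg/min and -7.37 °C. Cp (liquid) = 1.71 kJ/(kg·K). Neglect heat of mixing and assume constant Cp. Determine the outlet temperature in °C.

T_out = -6.65 °C

Adiabatic, steady state ⇒ Σ ṁᵢCp,ᵢ(T_out − Tᵢ) = 0
Σ ṁᵢCp,ᵢTᵢ = 224×1.71×-7.85 + 11.6×1.71×17.1 + 10.7×1.71×-7.37 = -2802.5
Σ ṁᵢCp,ᵢ = 224×1.71 + 11.6×1.71 + 10.7×1.71 = 421.17
T_out = -2802.5 / 421.17 = -6.6541 °C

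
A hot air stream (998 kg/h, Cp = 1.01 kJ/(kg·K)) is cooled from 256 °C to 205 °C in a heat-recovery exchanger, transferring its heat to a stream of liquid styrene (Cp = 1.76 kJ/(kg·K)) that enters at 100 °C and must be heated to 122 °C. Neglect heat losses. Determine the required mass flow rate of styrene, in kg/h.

Heat released by hot stream: Q = 998 × 1.01 × (256 − 205) = 51407 kJ/h
Energy balance on cold side (adiabatic exchanger): Q = ṁ_c·Cp_c·(T_c,out − T_c,in)
ṁ_c = 51407 / [1.76 × (122 − 100)] = 1327.7 kg/h

ṁ_c = 1330 kg/h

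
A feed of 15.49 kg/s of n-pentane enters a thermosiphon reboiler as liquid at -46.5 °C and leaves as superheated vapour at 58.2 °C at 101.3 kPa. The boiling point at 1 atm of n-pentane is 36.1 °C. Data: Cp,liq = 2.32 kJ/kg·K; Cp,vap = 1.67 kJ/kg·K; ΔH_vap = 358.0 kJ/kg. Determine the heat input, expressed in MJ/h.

liquid -46.5→36.1 °C: 191.63 kJ/kg
vaporisation at 36.1 °C: 358 kJ/kg
vapour 36.1→58.2 °C: 36.907 kJ/kg
Δh = 191.63 + 358 + 36.907 = 586.54 kJ/kg
Q = ṁ·Δh = 15.49 kg/s × 586.54 kJ/kg = 9085.5 kJ/s
|Q| = 9085.5 kW = 32708 MJ/h

Q = 32700 MJ/h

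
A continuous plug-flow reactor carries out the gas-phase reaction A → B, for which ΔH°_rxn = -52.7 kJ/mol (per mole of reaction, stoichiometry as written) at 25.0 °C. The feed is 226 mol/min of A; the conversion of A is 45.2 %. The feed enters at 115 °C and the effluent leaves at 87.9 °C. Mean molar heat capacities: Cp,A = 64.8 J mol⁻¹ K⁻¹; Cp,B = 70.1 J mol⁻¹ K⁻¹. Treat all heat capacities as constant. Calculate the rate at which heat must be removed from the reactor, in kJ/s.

Extent of reaction ξ = 0.452 × 226 = 102.15 mol/min
Reaction term: ξ·ΔH°_rxn = 102.15 × -52.7 = -5383.4 kJ/min
Sensible, feed 115→25 °C: -1318 kJ/min
Outlet flows (mol/min): A 123.85, B 102.15
Sensible, products 25→87.9 °C: 955.21 kJ/min
Q = ΔH = -5746.2 kJ/min = -95.771 kW
Heat removed = 95.771 kJ/s

Q_out = 95.8 kJ/s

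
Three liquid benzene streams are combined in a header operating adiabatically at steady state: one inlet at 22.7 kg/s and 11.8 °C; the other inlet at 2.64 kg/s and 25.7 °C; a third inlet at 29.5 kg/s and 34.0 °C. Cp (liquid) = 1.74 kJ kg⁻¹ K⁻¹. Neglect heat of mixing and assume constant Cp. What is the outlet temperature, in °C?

T_out = 24.4 °C

No heat crosses the boundary, so H_out = H_in.
T_out = Σ ṁᵢCp,ᵢTᵢ / Σ ṁᵢCp,ᵢ
      = 2329.4 / 95.422 = 24.411 °C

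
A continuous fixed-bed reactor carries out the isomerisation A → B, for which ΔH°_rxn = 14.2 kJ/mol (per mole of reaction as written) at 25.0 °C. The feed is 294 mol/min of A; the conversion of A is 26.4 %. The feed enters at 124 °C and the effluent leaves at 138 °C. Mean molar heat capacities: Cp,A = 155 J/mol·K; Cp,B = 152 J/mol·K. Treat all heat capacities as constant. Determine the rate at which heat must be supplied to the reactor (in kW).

Extent of reaction ξ = 0.264 × 294 = 77.616 mol/min
Reaction term: ξ·ΔH°_rxn = 77.616 × 14.2 = 1102.1 kJ/min
Sensible, feed 124→25 °C: -4511.4 kJ/min
Outlet flows (mol/min): A 216.38, B 77.616
Sensible, products 25→138 °C: 5123.1 kJ/min
Q = ΔH = 1713.8 kJ/min = 28.564 kW
Heat supplied = 28.564 kW

Q_in = 28.6 kW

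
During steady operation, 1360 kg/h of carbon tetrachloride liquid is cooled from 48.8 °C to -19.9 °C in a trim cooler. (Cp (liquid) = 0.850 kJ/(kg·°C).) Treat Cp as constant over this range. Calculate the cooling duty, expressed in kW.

Q_c = 22.1 kW

Q = ṁ·Cp·ΔT = 1360 × 0.850 × (-19.9 − 48.8) = -79417 kJ/h
Converting: 79417 / 3600 s = 22.06 kW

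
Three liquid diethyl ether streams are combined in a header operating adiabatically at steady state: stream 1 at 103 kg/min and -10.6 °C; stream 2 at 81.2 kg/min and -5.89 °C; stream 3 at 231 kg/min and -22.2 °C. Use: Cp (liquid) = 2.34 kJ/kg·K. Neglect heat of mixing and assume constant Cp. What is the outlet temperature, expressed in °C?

No heat crosses the boundary, so H_out = H_in.
T_out = Σ ṁᵢCp,ᵢTᵢ / Σ ṁᵢCp,ᵢ
      = -15674 / 971.57 = -16.133 °C

T_out = -16.1 °C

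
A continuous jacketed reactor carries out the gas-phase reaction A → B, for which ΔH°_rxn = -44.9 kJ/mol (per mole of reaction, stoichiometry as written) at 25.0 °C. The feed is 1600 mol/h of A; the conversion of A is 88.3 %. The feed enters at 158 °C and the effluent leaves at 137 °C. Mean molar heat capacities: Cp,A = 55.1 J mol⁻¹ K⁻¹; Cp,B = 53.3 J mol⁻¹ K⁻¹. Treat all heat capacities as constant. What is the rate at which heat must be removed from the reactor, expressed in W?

Extent of reaction ξ = 0.883 × 1600 = 1412.8 mol/h
Reaction term: ξ·ΔH°_rxn = 1412.8 × -44.9 = -63435 kJ/h
Sensible, feed 158→25 °C: -11725 kJ/h
Outlet flows (mol/h): A 187.2, B 1412.8
Sensible, products 25→137 °C: 9589.1 kJ/h
Q = ΔH = -65571 kJ/h = -18.214 kW
Heat removed = 18214 W

Q_out = 18200 W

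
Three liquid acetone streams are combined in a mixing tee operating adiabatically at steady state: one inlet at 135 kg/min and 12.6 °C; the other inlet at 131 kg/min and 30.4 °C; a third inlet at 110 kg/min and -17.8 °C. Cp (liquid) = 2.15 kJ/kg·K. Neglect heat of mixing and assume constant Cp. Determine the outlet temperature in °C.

T_out = 9.91 °C

No heat crosses the boundary, so H_out = H_in.
T_out = Σ ṁᵢCp,ᵢTᵢ / Σ ṁᵢCp,ᵢ
      = 8009.6 / 808.4 = 9.908 °C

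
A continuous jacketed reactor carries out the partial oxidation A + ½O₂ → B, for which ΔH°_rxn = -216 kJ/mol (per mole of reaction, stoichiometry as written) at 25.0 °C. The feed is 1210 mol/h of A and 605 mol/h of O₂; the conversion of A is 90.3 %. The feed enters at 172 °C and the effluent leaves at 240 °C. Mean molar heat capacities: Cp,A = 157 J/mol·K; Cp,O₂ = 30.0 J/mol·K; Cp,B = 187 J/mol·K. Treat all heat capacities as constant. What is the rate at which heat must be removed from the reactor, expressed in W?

Q_out = 60600 W

Extent of reaction ξ = 0.903 × 1210 = 1092.6 mol/h
Reaction term: ξ·ΔH°_rxn = 1092.6 × -216 = -236010 kJ/h
Sensible, feed 172→25 °C: -30594 kJ/h
Outlet flows (mol/h): A 117.37, O₂ 58.685, B 1092.6
Sensible, products 25→240 °C: 48270 kJ/h
Q = ΔH = -218330 kJ/h = -60.648 kW
Heat removed = 60648 W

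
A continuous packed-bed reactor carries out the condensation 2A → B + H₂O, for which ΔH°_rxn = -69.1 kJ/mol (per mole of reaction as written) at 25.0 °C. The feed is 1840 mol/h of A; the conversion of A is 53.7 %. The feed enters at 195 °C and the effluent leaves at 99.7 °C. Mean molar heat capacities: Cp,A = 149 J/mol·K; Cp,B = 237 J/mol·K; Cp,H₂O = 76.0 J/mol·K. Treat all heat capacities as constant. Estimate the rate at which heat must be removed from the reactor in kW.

Extent of reaction ξ = 0.537 × 1840 / 2 = 494.04 mol/h
Reaction term: ξ·ΔH°_rxn = 494.04 × -69.1 = -34138 kJ/h
Sensible, feed 195→25 °C: -46607 kJ/h
Outlet flows (mol/h): A 851.92, B 494.04, H₂O 494.04
Sensible, products 25→99.7 °C: 21033 kJ/h
Q = ΔH = -59712 kJ/h = -16.587 kW
Heat removed = 16.587 kW

Q_out = 16.6 kW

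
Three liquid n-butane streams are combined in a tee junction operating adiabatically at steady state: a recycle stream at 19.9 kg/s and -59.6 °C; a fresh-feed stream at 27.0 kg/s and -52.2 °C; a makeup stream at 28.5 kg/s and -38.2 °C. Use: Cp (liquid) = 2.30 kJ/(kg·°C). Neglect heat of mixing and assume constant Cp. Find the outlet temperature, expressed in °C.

Energy balance with Q = 0: Σ ṁᵢCp,ᵢ(T_out − Tᵢ) = 0
T_out = Σ ṁᵢCp,ᵢTᵢ / Σ ṁᵢCp,ᵢ
      = -8473.5 / 173.42 = -48.861 °C

T_out = -48.9 °C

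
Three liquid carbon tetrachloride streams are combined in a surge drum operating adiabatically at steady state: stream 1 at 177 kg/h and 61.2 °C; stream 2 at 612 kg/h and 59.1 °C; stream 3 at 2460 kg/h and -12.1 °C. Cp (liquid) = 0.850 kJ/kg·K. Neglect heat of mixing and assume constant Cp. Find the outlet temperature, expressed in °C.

T_out = 5.30 °C

No heat crosses the boundary, so H_out = H_in.
T_out = Σ ṁᵢCp,ᵢTᵢ / Σ ṁᵢCp,ᵢ
      = 14650 / 2761.7 = 5.3049 °C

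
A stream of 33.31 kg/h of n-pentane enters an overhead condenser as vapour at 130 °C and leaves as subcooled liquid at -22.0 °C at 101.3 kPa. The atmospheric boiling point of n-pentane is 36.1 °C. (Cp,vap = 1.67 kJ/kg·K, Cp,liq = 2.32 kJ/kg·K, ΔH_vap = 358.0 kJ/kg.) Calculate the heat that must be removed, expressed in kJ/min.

Q_c = 361 kJ/min

vapour 130→36.1 °C: -156.81 kJ/kg
condensation at 36.1 °C: -358 kJ/kg
liquid 36.1→-22.0 °C: -134.79 kJ/kg
Δh = -156.81 + -358 + -134.79 = -649.61 kJ/kg
Q = ṁ·Δh = 33.31 kg/h × -649.61 kJ/kg = -21638 kJ/h
|Q| = 6.0107 kW = 360.64 kJ/min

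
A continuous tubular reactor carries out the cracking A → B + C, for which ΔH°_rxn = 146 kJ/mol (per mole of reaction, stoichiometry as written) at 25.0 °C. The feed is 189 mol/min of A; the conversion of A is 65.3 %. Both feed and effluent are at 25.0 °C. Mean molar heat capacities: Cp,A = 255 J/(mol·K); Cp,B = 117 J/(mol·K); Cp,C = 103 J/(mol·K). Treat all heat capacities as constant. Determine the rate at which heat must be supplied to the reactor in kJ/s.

Extent of reaction ξ = 0.653 × 189 = 123.42 mol/min
Reaction term: ξ·ΔH°_rxn = 123.42 × 146 = 18019 kJ/min
Q = ΔH = 18019 kJ/min = 300.31 kW
Heat supplied = 300.31 kJ/s

Q_in = 300 kJ/s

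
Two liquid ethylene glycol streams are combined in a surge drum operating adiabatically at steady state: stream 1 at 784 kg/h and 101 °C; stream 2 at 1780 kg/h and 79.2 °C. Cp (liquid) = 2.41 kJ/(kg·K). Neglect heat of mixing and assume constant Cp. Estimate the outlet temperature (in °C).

Energy balance with Q = 0: Σ ṁᵢCp,ᵢ(T_out − Tᵢ) = 0
T_out = Σ ṁᵢCp,ᵢTᵢ / Σ ṁᵢCp,ᵢ
      = 530590 / 6179.2 = 85.866 °C

T_out = 85.9 °C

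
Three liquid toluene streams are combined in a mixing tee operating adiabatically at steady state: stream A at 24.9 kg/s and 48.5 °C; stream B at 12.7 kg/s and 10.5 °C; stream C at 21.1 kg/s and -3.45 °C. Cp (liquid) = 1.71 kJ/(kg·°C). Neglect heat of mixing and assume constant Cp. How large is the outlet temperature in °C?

No heat crosses the boundary, so H_out = H_in.
T_out = Σ ṁᵢCp,ᵢTᵢ / Σ ṁᵢCp,ᵢ
      = 2168.6 / 100.38 = 21.605 °C

T_out = 21.6 °C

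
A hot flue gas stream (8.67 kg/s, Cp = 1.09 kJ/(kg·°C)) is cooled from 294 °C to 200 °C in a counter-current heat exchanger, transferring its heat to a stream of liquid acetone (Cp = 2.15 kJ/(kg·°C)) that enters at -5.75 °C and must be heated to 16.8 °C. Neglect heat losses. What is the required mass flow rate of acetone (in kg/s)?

Heat released by hot stream: Q = 8.67 × 1.09 × (294 − 200) = 888.33 kJ/s
Energy balance on cold side (adiabatic exchanger): Q = ṁ_c·Cp_c·(T_c,out − T_c,in)
ṁ_c = 888.33 / [2.15 × (16.8 − -5.75)] = 18.323 kg/s

ṁ_c = 18.3 kg/s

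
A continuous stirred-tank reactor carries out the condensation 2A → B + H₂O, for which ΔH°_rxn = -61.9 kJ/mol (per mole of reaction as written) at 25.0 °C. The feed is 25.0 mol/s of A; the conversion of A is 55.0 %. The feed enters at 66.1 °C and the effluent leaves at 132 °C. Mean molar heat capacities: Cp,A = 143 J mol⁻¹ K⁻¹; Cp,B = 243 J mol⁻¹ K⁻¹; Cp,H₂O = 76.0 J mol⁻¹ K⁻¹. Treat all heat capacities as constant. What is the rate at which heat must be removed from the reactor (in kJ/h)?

Extent of reaction ξ = 0.550 × 25.0 / 2 = 6.875 mol/s
Reaction term: ξ·ΔH°_rxn = 6.875 × -61.9 = -425.56 kJ/s
Sensible, feed 66.1→25 °C: -146.93 kJ/s
Outlet flows (mol/s): A 11.25, B 6.875, H₂O 6.875
Sensible, products 25→132 °C: 406.8 kJ/s
Q = ΔH = -165.69 kJ/s = -165.69 kW
Heat removed = 596500 kJ/h

Q_out = 596000 kJ/h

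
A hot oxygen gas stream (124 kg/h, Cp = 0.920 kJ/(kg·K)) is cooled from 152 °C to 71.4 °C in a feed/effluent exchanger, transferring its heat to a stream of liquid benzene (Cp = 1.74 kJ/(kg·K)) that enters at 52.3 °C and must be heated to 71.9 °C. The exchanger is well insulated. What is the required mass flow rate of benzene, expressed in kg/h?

Heat released by hot stream: Q = 124 × 0.920 × (152 − 71.4) = 9194.8 kJ/h
Energy balance on cold side (adiabatic exchanger): Q = ṁ_c·Cp_c·(T_c,out − T_c,in)
ṁ_c = 9194.8 / [1.74 × (71.9 − 52.3)] = 269.61 kg/h

ṁ_c = 270 kg/h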